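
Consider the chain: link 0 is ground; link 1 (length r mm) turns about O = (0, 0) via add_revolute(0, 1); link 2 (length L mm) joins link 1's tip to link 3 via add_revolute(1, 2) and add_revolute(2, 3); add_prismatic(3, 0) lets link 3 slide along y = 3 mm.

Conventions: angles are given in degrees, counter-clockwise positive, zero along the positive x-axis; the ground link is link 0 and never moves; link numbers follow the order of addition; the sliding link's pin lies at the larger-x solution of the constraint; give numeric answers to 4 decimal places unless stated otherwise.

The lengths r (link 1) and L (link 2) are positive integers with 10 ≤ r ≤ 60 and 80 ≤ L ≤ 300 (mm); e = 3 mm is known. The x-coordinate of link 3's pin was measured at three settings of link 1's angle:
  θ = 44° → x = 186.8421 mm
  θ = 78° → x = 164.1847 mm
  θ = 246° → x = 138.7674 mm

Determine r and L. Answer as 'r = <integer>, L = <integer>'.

constraint per measurement: (x − r cos θ)² + (r sin θ − e)² = L²
subtracting the θ₁ and θ₂ equations cancels the r² and L² terms:
r = (x₁² − x₂²) / (2[(x₁cos θ₁ + e sin θ₁) − (x₂cos θ₂ + e sin θ₂)]) = 40.0001 → r = 40
L² = (x₁ − r cos θ₁)² + (r sin θ₁ − e)² = 25600.0156 → L = 160.0000 → L = 160
check at θ₃=246°: x = 138.7674 (printed 138.7674) ✓

r = 40, L = 160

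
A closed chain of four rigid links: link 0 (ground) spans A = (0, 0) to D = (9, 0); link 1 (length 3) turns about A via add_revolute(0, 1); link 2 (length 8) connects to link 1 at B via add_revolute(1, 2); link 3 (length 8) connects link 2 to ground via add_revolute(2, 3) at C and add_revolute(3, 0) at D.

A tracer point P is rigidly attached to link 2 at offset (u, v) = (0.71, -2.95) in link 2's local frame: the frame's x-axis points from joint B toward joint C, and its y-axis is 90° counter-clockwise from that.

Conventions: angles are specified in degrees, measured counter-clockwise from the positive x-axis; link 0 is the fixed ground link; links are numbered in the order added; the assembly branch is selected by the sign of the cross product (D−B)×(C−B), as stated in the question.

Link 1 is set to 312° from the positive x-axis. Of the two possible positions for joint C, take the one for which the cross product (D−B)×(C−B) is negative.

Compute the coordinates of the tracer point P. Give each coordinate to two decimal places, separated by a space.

A=(0,0), D=(9.00,0)
B = A + 3.00·(cos312°, sin312°) = (2.0074, -2.2294)
|BD| = 7.3394
circle(B,8.00) ∩ circle(D,8.00): a=3.6697, h=7.1087
  candidates: C₊=(3.3444,5.6581) cross=52.173; C₋=(7.6630,-7.8875) cross=-52.173
  branch - wants cross < 0 → take C=(7.6630,-7.8875) (cross=-52.173)
ex = (C−B)/|BC| = (0.7070,-0.7073); ey = (0.7073,0.7070)
P = B + 0.71·ex + -2.95·ey = (0.4229,-4.8171)

0.42 -4.82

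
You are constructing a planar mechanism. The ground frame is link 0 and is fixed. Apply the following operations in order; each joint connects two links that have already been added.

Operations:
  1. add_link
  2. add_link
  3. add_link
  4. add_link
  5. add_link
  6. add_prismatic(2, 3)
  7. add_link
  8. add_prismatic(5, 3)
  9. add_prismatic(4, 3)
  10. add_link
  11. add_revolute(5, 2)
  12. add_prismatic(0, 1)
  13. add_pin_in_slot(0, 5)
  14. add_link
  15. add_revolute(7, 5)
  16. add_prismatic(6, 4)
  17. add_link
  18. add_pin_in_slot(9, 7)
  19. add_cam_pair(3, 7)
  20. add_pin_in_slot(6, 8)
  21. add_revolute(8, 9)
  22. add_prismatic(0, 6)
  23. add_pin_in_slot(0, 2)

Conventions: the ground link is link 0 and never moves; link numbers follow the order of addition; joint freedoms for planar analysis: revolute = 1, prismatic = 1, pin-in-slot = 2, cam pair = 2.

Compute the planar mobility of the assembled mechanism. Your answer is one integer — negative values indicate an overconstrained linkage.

(L,J1,J2)=(1,0,0); link0 fixed
link1: (2,0,0)
link2: (3,0,0)
link3: (4,0,0)
link4: (5,0,0)
link5: (6,0,0)
P 2-3 [J1]: (6,1,0)
link6: (7,1,0)
P 5-3 [J1]: (7,2,0)
P 4-3 [J1]: (7,3,0)
link7: (8,3,0)
R 5-2 [J1]: (8,4,0)
P 0-1 [J1]: (8,5,0)
PS 0-5 [J2]: (8,5,1)
link8: (9,5,1)
R 7-5 [J1]: (9,6,1)
P 6-4 [J1]: (9,7,1)
link9: (10,7,1)
PS 9-7 [J2]: (10,7,2)
C 3-7 [J2]: (10,7,3)
PS 6-8 [J2]: (10,7,4)
R 8-9 [J1]: (10,8,4)
P 0-6 [J1]: (10,9,4)
PS 0-2 [J2]: (10,9,5)
Grübler: 3·9 − 2·9 − 5 = 4

M = 4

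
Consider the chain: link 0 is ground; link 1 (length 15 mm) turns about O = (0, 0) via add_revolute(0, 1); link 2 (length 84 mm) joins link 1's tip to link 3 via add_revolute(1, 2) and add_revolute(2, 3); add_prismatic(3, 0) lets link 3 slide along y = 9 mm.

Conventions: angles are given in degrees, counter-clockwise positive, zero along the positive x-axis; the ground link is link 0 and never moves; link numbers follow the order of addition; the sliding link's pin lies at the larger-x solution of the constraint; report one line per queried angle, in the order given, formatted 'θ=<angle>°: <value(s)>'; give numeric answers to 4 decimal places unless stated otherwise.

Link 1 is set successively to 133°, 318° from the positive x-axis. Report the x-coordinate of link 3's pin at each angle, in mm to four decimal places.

geometry: r = 15 mm, L = 84 mm, e = 9 mm
θ=133°: crank pin P = (r cos θ, r sin θ) = (-10.229975, 10.970306)
θ=133°: h = r sin θ − e = 10.970306 − 9 = 1.970306
θ=133°: x = r cos θ + √(L² − h²) = -10.229975 + 83.976889 = 73.746914
θ=318°: crank pin P = (r cos θ, r sin θ) = (11.147172, -10.036959)
θ=318°: h = r sin θ − e = -10.036959 − 9 = -19.036959
θ=318°: x = r cos θ + √(L² − h²) = 11.147172 + 81.814389 = 92.961561

θ=133°: 73.7469
θ=318°: 92.9616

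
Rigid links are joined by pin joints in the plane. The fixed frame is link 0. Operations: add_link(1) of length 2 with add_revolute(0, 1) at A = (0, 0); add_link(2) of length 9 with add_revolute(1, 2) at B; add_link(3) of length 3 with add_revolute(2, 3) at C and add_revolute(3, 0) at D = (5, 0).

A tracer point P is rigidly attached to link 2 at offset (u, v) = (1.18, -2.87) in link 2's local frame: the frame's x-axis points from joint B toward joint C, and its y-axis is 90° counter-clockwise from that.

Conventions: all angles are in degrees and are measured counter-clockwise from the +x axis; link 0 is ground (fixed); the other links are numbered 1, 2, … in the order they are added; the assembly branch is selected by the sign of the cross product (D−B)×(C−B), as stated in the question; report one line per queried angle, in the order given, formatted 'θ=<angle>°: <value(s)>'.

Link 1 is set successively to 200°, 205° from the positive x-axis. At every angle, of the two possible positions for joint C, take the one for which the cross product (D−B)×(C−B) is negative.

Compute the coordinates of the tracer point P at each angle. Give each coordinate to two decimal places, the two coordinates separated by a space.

A=(0,0), D=(5.00,0)
θ=200°: B = A + 2.00·(cos200°, sin200°) = (-1.8794, -0.6840)
θ=200°: |BD| = 6.9133
θ=200°: circle(B,9.00) ∩ circle(D,3.00): a=8.6640, h=2.4362
θ=200°:   candidates: C₊=(6.5010,2.5975) cross=16.842; C₋=(6.9832,-2.2510) cross=-16.842
θ=200°:   branch - wants cross < 0 → take C=(6.9832,-2.2510) (cross=-16.842)
θ=200°: ex = (C−B)/|BC| = (0.9847,-0.1741); ey = (0.1741,0.9847)
θ=200°: P = B + 1.18·ex + -2.87·ey = (-1.2171,-3.7157)
θ=205°: B = A + 2.00·(cos205°, sin205°) = (-1.8126, -0.8452)
θ=205°: |BD| = 6.8648
θ=205°: circle(B,9.00) ∩ circle(D,3.00): a=8.6765, h=2.3912
θ=205°:   candidates: C₊=(6.5035,2.5961) cross=16.415; C₋=(7.0923,-2.1499) cross=-16.415
θ=205°:   branch - wants cross < 0 → take C=(7.0923,-2.1499) (cross=-16.415)
θ=205°: ex = (C−B)/|BC| = (0.9894,-0.1450); ey = (0.1450,0.9894)
θ=205°: P = B + 1.18·ex + -2.87·ey = (-1.0611,-3.8560)

θ=200°: -1.22 -3.72
θ=205°: -1.06 -3.86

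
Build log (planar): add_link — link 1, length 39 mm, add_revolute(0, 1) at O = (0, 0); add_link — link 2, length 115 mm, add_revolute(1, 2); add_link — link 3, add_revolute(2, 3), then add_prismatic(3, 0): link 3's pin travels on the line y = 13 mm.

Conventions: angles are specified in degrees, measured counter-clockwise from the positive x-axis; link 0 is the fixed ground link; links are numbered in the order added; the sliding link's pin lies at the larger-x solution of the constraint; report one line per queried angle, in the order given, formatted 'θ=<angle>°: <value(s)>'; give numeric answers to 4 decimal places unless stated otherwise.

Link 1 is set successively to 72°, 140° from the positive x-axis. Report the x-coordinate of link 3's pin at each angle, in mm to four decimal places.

geometry: r = 39 mm, L = 115 mm, e = 13 mm
θ=72°: crank pin P = (r cos θ, r sin θ) = (12.051663, 37.091204)
θ=72°: h = r sin θ − e = 37.091204 − 13 = 24.091204
θ=72°: x = r cos θ + √(L² − h²) = 12.051663 + 112.448272 = 124.499935
θ=140°: crank pin P = (r cos θ, r sin θ) = (-29.875733, 25.068717)
θ=140°: h = r sin θ − e = 25.068717 − 13 = 12.068717
θ=140°: x = r cos θ + √(L² − h²) = -29.875733 + 114.364969 = 84.489235

θ=72°: 124.4999
θ=140°: 84.4892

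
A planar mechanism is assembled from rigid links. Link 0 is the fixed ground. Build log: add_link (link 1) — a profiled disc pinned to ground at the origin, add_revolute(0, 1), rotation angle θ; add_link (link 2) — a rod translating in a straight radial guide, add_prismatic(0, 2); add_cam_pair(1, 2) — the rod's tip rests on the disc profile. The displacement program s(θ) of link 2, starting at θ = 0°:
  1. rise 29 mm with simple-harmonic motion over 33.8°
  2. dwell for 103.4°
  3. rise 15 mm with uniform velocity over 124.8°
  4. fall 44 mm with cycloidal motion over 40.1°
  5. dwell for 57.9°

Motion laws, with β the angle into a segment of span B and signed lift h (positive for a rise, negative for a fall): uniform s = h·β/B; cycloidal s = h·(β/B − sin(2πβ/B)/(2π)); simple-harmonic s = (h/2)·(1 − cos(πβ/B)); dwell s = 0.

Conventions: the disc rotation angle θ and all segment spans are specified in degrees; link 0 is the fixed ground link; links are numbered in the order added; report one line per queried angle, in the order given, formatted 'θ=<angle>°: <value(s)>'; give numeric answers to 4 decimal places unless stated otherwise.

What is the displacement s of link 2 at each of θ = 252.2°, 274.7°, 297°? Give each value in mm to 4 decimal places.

seg 1 [0°–33.8°] simple-harmonic, h=29: full span → s += 29 → s = 29.0000
seg 2 [33.8°–137.2°] dwell: s stays 29.0000
seg 3 [137.2°–262°] uniform, h=15: θ=252.2° here. β=115, B=124.8. 15·115/124.8 = 13.8221 → s = 42.8221
seg 3 [137.2°–262°] uniform, h=15: full span → s += 15 → s = 44.0000
seg 4 [262°–302.1°] cycloidal, h=-44: θ=274.7° here. β=12.7, B=40.1. -44·(0.3167 − sin(2π·0.3167)/(2π)) = -7.5385 → s = 36.4615
seg 4 [262°–302.1°] cycloidal, h=-44: θ=297° here. β=35, B=40.1. -44·(0.8728 − sin(2π·0.8728)/(2π)) = -43.4232 → s = 0.5768

θ=252.2°: 42.8221
θ=274.7°: 36.4615
θ=297°: 0.5768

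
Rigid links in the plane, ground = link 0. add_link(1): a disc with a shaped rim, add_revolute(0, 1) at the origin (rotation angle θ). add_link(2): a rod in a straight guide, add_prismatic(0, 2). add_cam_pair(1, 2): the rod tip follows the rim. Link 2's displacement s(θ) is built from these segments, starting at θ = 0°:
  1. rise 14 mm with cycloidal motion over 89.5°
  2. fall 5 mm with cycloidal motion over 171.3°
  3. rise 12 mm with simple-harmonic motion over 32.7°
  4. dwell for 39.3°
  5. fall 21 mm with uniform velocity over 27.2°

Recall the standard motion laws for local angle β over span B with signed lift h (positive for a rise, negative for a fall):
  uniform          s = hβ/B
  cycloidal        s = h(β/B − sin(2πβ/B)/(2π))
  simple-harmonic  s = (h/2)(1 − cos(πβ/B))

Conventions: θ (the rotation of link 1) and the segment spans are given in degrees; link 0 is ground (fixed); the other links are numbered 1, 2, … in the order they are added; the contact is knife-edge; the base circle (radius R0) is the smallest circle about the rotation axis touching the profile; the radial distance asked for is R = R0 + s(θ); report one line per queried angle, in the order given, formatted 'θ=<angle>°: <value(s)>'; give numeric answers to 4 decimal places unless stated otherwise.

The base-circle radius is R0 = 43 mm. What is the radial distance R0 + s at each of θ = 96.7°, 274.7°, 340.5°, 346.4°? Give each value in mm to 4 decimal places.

segment 1 (0° to 89.5°, cycloidal, h = 14) is passed completely: s = 0.0000 + (14) = 14.0000
θ = 96.7° falls in segment 2 (89.5° to 260.8°, cycloidal, h = -5): β = 96.7 − 89.5 = 7.2°, B = 171.3°; Δs = -5·(0.0420 − sin(2π·0.0420)/(2π)) = -0.0024; s = 14.0000 − 0.0024 = 13.9976
segment 2 (89.5° to 260.8°, cycloidal, h = -5) is passed completely: s = 14.0000 + (-5) = 9.0000
θ = 274.7° falls in segment 3 (260.8° to 293.5°, simple-harmonic, h = 12): β = 274.7 − 260.8 = 13.9°, B = 32.7°; Δs = 12/2·(1 − cos(π·0.4251)) = 4.6007; s = 9.0000 + 4.6007 = 13.6007
segment 3 (260.8° to 293.5°, simple-harmonic, h = 12) is passed completely: s = 9.0000 + (12) = 21.0000
segment 4 (293.5° to 332.8°, dwell): s unchanged at 21.0000
θ = 340.5° falls in segment 5 (332.8° to 360°, uniform, h = -21): β = 340.5 − 332.8 = 7.7°, B = 27.2°; Δs = -21·7.7/27.2 = -5.9449; s = 21.0000 − 5.9449 = 15.0551
θ = 346.4° falls in segment 5 (332.8° to 360°, uniform, h = -21): β = 346.4 − 332.8 = 13.6°, B = 27.2°; Δs = -21·13.6/27.2 = -10.5000; s = 21.0000 − 10.5000 = 10.5000
θ=96.7°: R = R0 + s = 43 + 13.9976 = 56.9976
θ=274.7°: R = R0 + s = 43 + 13.6007 = 56.6007
θ=340.5°: R = R0 + s = 43 + 15.0551 = 58.0551
θ=346.4°: R = R0 + s = 43 + 10.5000 = 53.5000

θ=96.7°: 56.9976
θ=274.7°: 56.6007
θ=340.5°: 58.0551
θ=346.4°: 53.5000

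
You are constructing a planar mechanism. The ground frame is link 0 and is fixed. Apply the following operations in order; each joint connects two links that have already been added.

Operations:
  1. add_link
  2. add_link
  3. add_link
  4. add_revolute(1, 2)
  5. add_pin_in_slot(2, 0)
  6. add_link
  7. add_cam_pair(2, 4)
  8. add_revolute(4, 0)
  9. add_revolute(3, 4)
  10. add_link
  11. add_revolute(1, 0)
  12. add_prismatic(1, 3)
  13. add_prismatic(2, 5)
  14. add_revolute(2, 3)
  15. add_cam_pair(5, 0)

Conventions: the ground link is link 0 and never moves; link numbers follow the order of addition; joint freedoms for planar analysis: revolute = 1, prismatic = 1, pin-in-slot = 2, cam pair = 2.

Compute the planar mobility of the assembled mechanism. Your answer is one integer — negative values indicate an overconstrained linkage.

link 0 = ground. State L|J1|J2 = 1|0|0
+link1  2|0|0
+link2  3|0|0
+link3  4|0|0
R(1,2) f=1→J1  4|1|0
PS(2,0) f=2→J2  4|1|1
+link4  5|1|1
C(2,4) f=2→J2  5|1|2
R(4,0) f=1→J1  5|2|2
R(3,4) f=1→J1  5|3|2
+link5  6|3|2
R(1,0) f=1→J1  6|4|2
P(1,3) f=1→J1  6|5|2
P(2,5) f=1→J1  6|6|2
R(2,3) f=1→J1  6|7|2
C(5,0) f=2→J2  6|7|3
M = 3(6−1)−2·7−3 = 15−14−3 = -2

M = -2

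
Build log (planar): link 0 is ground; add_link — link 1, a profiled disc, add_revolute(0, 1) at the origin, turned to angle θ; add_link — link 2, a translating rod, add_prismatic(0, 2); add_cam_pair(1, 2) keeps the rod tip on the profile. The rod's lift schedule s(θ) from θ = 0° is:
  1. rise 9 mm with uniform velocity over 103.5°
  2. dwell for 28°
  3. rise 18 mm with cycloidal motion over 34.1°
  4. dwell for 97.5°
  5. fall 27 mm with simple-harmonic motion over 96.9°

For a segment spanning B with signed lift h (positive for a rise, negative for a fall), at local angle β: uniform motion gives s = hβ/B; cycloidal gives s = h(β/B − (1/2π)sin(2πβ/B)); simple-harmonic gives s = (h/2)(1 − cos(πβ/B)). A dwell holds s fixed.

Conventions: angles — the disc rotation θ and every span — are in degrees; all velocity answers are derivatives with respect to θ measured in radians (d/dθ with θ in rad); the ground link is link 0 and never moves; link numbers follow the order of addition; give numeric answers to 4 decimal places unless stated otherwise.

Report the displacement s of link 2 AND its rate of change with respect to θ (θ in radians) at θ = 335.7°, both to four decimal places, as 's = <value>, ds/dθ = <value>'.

seg 1 [0°–103.5°] uniform, h=9: full span → s += 9 → s = 9.0000
seg 2 [103.5°–131.5°] dwell: s stays 9.0000
seg 3 [131.5°–165.6°] cycloidal, h=18: full span → s += 18 → s = 27.0000
seg 4 [165.6°–263.1°] dwell: s stays 27.0000
seg 5 [263.1°–360°] simple-harmonic, h=-27: θ=335.7° here. β=72.6, B=96.9. -27/2·(1 − cos(π·0.7492)) = -23.0227 → s = 3.9773
velocity in seg [263.1°–360°] (simple-harmonic), θ in radians: β = 72.6° = 1.2671 rad, B = 96.9° = 1.6912 rad; ds/dθ = (πh/(2B)) sin(πβ/B) = (π·(-27)/(2·1.6912)) sin(π·0.7492) = -17.775464 mm/rad

s = 3.9773, ds/dθ = -17.7755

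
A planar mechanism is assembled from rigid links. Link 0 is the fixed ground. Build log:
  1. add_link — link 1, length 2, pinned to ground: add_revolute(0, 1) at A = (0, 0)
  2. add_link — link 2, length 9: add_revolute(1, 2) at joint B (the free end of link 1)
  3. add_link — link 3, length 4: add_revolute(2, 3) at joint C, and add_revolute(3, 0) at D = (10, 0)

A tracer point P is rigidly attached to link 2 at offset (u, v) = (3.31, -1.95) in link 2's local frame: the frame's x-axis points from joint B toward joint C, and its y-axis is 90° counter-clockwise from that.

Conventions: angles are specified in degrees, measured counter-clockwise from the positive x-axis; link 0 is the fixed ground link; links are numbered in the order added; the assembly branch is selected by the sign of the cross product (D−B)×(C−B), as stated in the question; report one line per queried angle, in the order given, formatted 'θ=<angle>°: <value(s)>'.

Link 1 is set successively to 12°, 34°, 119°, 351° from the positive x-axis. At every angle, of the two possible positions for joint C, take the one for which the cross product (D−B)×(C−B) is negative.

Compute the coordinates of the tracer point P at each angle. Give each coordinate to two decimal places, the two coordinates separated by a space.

A=(0,0), D=(10.00,0)
θ=12°: B = A + 2.00·(cos12°, sin12°) = (1.9563, 0.4158)
θ=12°: |BD| = 8.0544
θ=12°: circle(B,9.00) ∩ circle(D,4.00): a=8.0623, h=4.0000
θ=12°:   candidates: C₊=(10.2143,3.9943) cross=32.218; C₋=(9.8013,-3.9951) cross=-32.218
θ=12°:   branch - wants cross < 0 → take C=(9.8013,-3.9951) (cross=-32.218)
θ=12°: ex = (C−B)/|BC| = (0.8717,-0.4901); ey = (0.4901,0.8717)
θ=12°: P = B + 3.31·ex + -1.95·ey = (3.8858,-2.9062)
θ=34°: B = A + 2.00·(cos34°, sin34°) = (1.6581, 1.1184)
θ=34°: |BD| = 8.4166
θ=34°: circle(B,9.00) ∩ circle(D,4.00): a=8.0697, h=3.9849
θ=34°:   candidates: C₊=(10.1857,3.9957) cross=33.539; C₋=(9.1267,-3.9035) cross=-33.539
θ=34°:   branch - wants cross < 0 → take C=(9.1267,-3.9035) (cross=-33.539)
θ=34°: ex = (C−B)/|BC| = (0.8298,-0.5580); ey = (0.5580,0.8298)
θ=34°: P = B + 3.31·ex + -1.95·ey = (3.3168,-2.3468)
θ=119°: B = A + 2.00·(cos119°, sin119°) = (-0.9696, 1.7492)
θ=119°: |BD| = 11.1082
θ=119°: circle(B,9.00) ∩ circle(D,4.00): a=8.4799, h=3.0153
θ=119°:   candidates: C₊=(7.8793,3.3915) cross=33.494; C₋=(6.9296,-2.5638) cross=-33.494
θ=119°:   branch - wants cross < 0 → take C=(6.9296,-2.5638) (cross=-33.494)
θ=119°: ex = (C−B)/|BC| = (0.8777,-0.4792); ey = (0.4792,0.8777)
θ=119°: P = B + 3.31·ex + -1.95·ey = (1.0011,-1.5485)
θ=351°: B = A + 2.00·(cos351°, sin351°) = (1.9754, -0.3129)
θ=351°: |BD| = 8.0307
θ=351°: circle(B,9.00) ∩ circle(D,4.00): a=8.0623, h=3.9999
θ=351°:   candidates: C₊=(9.8757,3.9981) cross=32.122; C₋=(10.1874,-3.9956) cross=-32.122
θ=351°:   branch - wants cross < 0 → take C=(10.1874,-3.9956) (cross=-32.122)
θ=351°: ex = (C−B)/|BC| = (0.9124,-0.4092); ey = (0.4092,0.9124)
θ=351°: P = B + 3.31·ex + -1.95·ey = (4.1977,-3.4466)

θ=12°: 3.89 -2.91
θ=34°: 3.32 -2.35
θ=119°: 1.00 -1.55
θ=351°: 4.20 -3.45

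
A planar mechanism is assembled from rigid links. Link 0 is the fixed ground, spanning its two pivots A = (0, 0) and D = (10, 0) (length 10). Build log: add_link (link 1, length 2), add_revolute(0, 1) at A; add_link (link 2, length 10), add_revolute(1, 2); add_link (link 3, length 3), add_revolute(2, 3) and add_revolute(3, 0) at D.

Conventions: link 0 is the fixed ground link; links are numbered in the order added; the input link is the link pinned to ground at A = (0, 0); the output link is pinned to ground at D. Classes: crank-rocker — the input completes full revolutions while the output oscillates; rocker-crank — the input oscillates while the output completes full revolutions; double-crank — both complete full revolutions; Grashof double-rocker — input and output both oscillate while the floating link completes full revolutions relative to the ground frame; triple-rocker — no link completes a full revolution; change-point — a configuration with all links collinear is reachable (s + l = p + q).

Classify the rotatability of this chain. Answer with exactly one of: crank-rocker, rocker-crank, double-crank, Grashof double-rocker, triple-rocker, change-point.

lengths: ground=10, input=2, coupler=10, output=3
sorted: s=2 (shortest), l=10 (longest), p+q=13
s + l = 12 vs p + q = 13
s + l < p + q (Grashof) with shortest = input link → crank-rocker

crank-rocker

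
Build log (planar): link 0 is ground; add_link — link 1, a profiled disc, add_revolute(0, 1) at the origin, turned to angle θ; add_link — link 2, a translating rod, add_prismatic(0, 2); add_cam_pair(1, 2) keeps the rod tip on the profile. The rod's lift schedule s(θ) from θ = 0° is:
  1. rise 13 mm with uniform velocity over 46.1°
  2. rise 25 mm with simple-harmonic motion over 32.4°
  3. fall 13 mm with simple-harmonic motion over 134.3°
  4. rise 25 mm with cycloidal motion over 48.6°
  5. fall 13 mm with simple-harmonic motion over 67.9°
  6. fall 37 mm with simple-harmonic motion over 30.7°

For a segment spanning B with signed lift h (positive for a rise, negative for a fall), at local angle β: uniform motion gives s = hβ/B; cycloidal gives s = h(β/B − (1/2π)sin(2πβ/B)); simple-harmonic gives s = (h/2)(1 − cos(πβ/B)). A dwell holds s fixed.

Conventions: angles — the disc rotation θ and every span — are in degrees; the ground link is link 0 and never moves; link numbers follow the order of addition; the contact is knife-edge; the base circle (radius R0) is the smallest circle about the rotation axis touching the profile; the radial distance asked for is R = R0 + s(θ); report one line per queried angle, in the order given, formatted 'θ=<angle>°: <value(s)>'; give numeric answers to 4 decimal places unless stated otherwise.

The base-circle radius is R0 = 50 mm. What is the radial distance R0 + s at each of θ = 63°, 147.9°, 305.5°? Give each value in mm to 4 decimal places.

seg 1 [0°–46.1°] uniform, h=13: full span → s += 13 → s = 13.0000
seg 2 [46.1°–78.5°] simple-harmonic, h=25: θ=63° here. β=16.9, B=32.4. 25/2·(1 − cos(π·0.5216)) = 13.3478 → s = 26.3478
seg 2 [46.1°–78.5°] simple-harmonic, h=25: full span → s += 25 → s = 38.0000
seg 3 [78.5°–212.8°] simple-harmonic, h=-13: θ=147.9° here. β=69.4, B=134.3. -13/2·(1 − cos(π·0.5168)) = -6.8420 → s = 31.1580
seg 3 [78.5°–212.8°] simple-harmonic, h=-13: full span → s += -13 → s = 25.0000
seg 4 [212.8°–261.4°] cycloidal, h=25: full span → s += 25 → s = 50.0000
seg 5 [261.4°–329.3°] simple-harmonic, h=-13: θ=305.5° here. β=44.1, B=67.9. -13/2·(1 − cos(π·0.6495)) = -9.4416 → s = 40.5584
θ=63°: R = R0 + s = 50 + 26.3478 = 76.3478
θ=147.9°: R = R0 + s = 50 + 31.1580 = 81.1580
θ=305.5°: R = R0 + s = 50 + 40.5584 = 90.5584

θ=63°: 76.3478
θ=147.9°: 81.1580
θ=305.5°: 90.5584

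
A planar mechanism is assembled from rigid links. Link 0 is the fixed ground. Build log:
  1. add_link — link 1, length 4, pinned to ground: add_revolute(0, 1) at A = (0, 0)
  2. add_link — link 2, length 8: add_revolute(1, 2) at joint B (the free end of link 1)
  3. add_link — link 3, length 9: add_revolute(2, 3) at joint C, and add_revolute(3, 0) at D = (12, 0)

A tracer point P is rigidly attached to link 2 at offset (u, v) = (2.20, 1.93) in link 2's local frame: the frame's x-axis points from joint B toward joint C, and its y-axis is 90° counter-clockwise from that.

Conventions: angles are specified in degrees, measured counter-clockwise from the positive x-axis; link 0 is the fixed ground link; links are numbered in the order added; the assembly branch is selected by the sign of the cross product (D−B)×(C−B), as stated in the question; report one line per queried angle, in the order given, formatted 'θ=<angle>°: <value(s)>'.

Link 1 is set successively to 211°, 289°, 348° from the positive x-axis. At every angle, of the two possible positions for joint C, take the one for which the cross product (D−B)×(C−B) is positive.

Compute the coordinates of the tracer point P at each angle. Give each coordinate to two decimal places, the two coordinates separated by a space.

A=(0,0), D=(12.00,0)
θ=211°: B = A + 4.00·(cos211°, sin211°) = (-3.4287, -2.0602)
θ=211°: |BD| = 15.5656
θ=211°: circle(B,8.00) ∩ circle(D,9.00): a=7.2367, h=3.4102
θ=211°:   candidates: C₊=(3.2930,2.2779) cross=53.083; C₋=(4.1957,-4.4826) cross=-53.083
θ=211°:   branch + wants cross > 0 → take C=(3.2930,2.2779) (cross=53.083)
θ=211°: ex = (C−B)/|BC| = (0.8402,0.5423); ey = (-0.5423,0.8402)
θ=211°: P = B + 2.20·ex + 1.93·ey = (-2.6268,0.7544)
θ=289°: B = A + 4.00·(cos289°, sin289°) = (1.3023, -3.7821)
θ=289°: |BD| = 11.3466
θ=289°: circle(B,8.00) ∩ circle(D,9.00): a=4.9242, h=6.3050
θ=289°:   candidates: C₊=(3.8433,3.8037) cross=71.540; C₋=(8.0464,-8.0851) cross=-71.540
θ=289°:   branch + wants cross > 0 → take C=(3.8433,3.8037) (cross=71.540)
θ=289°: ex = (C−B)/|BC| = (0.3176,0.9482); ey = (-0.9482,0.3176)
θ=289°: P = B + 2.20·ex + 1.93·ey = (0.1710,-1.0830)
θ=348°: B = A + 4.00·(cos348°, sin348°) = (3.9126, -0.8316)
θ=348°: |BD| = 8.1301
θ=348°: circle(B,8.00) ∩ circle(D,9.00): a=3.0195, h=7.4083
θ=348°:   candidates: C₊=(6.1585,6.8466) cross=60.230; C₋=(7.6741,-7.8922) cross=-60.230
θ=348°:   branch + wants cross > 0 → take C=(6.1585,6.8466) (cross=60.230)
θ=348°: ex = (C−B)/|BC| = (0.2807,0.9598); ey = (-0.9598,0.2807)
θ=348°: P = B + 2.20·ex + 1.93·ey = (2.6778,1.8217)

θ=211°: -2.63 0.75
θ=289°: 0.17 -1.08
θ=348°: 2.68 1.82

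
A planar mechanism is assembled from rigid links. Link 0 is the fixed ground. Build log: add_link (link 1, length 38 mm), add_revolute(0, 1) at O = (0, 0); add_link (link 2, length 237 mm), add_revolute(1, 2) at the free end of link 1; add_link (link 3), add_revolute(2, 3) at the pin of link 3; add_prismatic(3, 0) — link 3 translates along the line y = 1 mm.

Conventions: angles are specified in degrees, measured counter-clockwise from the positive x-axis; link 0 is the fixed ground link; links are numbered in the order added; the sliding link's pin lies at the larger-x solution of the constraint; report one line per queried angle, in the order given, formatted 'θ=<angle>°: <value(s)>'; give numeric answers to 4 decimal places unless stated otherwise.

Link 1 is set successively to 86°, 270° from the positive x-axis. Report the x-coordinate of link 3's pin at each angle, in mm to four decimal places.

geometry: r = 38 mm, L = 237 mm, e = 1 mm
θ=86°: crank pin P = (r cos θ, r sin θ) = (2.650746, 37.907434)
θ=86°: h = r sin θ − e = 37.907434 − 1 = 36.907434
θ=86°: x = r cos θ + √(L² − h²) = 2.650746 + 234.108610 = 236.759356
θ=270°: crank pin P = (r cos θ, r sin θ) = (-0.000000, -38.000000)
θ=270°: h = r sin θ − e = -38.000000 − 1 = -39.000000
θ=270°: x = r cos θ + √(L² − h²) = -0.000000 + 233.769117 = 233.769117

θ=86°: 236.7594
θ=270°: 233.7691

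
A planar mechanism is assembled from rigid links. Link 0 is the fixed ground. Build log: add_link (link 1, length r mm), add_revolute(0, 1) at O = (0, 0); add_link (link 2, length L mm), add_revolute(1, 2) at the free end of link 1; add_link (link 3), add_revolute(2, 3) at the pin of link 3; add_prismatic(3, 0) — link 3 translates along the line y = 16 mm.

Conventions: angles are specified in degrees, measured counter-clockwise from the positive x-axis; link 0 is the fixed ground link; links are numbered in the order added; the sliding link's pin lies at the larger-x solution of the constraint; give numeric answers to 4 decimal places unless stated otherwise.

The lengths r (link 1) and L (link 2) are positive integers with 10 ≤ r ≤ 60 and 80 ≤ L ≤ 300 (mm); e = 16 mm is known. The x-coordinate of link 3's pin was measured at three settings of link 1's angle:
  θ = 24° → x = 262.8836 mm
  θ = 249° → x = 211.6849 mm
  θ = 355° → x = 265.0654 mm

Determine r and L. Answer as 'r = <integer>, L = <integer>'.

constraint per measurement: (x − r cos θ)² + (r sin θ − e)² = L²
subtracting the θ₁ and θ₂ equations cancels the r² and L² terms:
r = (x₁² − x₂²) / (2[(x₁cos θ₁ + e sin θ₁) − (x₂cos θ₂ + e sin θ₂)]) = 36.0000 → r = 36
L² = (x₁ − r cos θ₁)² + (r sin θ₁ − e)² = 52899.9860 → L = 230.0000 → L = 230
check at θ₃=355°: x = 265.0654 (printed 265.0654) ✓

r = 36, L = 230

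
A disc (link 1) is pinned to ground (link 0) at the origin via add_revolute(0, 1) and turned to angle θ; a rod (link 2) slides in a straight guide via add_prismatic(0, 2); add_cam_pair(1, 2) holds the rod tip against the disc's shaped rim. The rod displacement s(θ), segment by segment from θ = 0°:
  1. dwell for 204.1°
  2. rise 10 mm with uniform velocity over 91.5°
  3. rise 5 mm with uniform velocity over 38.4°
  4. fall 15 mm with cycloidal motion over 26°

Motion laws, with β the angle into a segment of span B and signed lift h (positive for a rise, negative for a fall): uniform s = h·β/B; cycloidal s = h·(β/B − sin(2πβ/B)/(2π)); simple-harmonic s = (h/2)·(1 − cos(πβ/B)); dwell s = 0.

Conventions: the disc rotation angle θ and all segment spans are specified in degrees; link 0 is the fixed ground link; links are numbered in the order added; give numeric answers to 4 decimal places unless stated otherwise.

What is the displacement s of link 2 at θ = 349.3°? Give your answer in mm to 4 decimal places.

segment 1 (0° to 204.1°, dwell): s unchanged at 0.0000
segment 2 (204.1° to 295.6°, uniform, h = 10) is passed completely: s = 0.0000 + (10) = 10.0000
segment 3 (295.6° to 334°, uniform, h = 5) is passed completely: s = 10.0000 + (5) = 15.0000
θ = 349.3° falls in segment 4 (334° to 360°, cycloidal, h = -15): β = 349.3 − 334 = 15.3°, B = 26°; Δs = -15·(0.5885 − sin(2π·0.5885)/(2π)) = -10.0866; s = 15.0000 − 10.0866 = 4.9134

4.9134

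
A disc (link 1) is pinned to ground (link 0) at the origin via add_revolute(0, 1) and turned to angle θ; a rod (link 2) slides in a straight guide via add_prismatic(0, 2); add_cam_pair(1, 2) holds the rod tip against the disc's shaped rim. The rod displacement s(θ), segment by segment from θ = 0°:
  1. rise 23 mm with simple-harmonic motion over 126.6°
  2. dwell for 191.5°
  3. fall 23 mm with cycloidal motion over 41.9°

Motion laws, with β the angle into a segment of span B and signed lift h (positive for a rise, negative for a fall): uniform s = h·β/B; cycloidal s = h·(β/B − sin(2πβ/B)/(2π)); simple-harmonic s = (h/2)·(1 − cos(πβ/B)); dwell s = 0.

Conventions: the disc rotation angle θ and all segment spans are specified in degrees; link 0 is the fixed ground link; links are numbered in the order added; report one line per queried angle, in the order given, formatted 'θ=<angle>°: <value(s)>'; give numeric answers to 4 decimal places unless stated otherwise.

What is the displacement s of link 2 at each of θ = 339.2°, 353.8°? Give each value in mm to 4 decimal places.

segment 1 (0° to 126.6°, simple-harmonic, h = 23) is passed completely: s = 0.0000 + (23) = 23.0000
segment 2 (126.6° to 318.1°, dwell): s unchanged at 23.0000
θ = 339.2° falls in segment 3 (318.1° to 360°, cycloidal, h = -23): β = 339.2 − 318.1 = 21.1°, B = 41.9°; Δs = -23·(0.5036 − sin(2π·0.5036)/(2π)) = -11.6647; s = 23.0000 − 11.6647 = 11.3353
θ = 353.8° falls in segment 3 (318.1° to 360°, cycloidal, h = -23): β = 353.8 − 318.1 = 35.7°, B = 41.9°; Δs = -23·(0.8520 − sin(2π·0.8520)/(2π)) = -22.5305; s = 23.0000 − 22.5305 = 0.4695

θ=339.2°: 11.3353
θ=353.8°: 0.4695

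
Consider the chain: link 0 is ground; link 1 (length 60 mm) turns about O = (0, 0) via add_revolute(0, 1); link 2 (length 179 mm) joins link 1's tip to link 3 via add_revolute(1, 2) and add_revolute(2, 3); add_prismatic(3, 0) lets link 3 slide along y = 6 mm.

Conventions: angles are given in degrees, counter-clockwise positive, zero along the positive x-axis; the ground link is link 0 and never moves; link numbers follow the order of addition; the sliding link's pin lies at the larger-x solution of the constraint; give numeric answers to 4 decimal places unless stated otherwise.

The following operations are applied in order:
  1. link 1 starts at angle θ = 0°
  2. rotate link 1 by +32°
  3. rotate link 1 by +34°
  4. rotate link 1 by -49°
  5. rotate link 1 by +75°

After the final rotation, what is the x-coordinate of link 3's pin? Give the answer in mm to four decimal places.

geometry: r = 60 mm, L = 179 mm, e = 6 mm; θ starts at 0°
rotate link 1 by +32°: θ ← 0° +32° = 32°
rotate link 1 by +34°: θ ← 32° +34° = 66°
rotate link 1 by -49°: θ ← 66° -49° = 17°
rotate link 1 by +75°: θ ← 17° +75° = 92°
crank pin P = (r cos θ, r sin θ) = (-2.093970, 59.963450)
h = r sin θ − e = 59.963450 − 6 = 53.963450
x = r cos θ + √(L² − h²) = -2.093970 + 170.672043 = 168.578073

168.5781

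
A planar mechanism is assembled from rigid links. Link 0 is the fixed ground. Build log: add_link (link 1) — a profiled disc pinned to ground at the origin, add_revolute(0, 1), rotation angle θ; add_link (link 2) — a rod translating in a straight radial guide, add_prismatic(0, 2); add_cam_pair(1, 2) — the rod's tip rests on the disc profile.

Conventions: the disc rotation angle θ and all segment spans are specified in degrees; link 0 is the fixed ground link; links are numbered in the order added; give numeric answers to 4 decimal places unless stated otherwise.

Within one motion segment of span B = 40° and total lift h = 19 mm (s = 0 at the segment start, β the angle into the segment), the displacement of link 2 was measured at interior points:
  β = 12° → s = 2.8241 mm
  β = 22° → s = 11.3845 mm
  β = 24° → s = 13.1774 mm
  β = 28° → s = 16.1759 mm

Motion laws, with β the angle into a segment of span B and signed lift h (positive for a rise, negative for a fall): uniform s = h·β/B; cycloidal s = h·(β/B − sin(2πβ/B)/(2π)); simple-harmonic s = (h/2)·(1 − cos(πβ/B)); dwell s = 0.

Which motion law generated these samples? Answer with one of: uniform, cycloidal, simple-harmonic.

candidates at β/B = r: uniform s = h·r (linear in β); cycloidal s = h·(r − sin(2πr)/(2π)); simple-harmonic s = (h/2)(1 − cos(πr))
β=12°: printed 2.8241 | uniform 5.7000, cycloidal 2.8241, simple-harmonic 3.9160
β=22°: printed 11.3845 | uniform 10.4500, cycloidal 11.3845, simple-harmonic 10.9861
β=24°: printed 13.1774 | uniform 11.4000, cycloidal 13.1774, simple-harmonic 12.4357
β=28°: printed 16.1759 | uniform 13.3000, cycloidal 16.1759, simple-harmonic 15.0840
only one law matches every sample → cycloidal

cycloidal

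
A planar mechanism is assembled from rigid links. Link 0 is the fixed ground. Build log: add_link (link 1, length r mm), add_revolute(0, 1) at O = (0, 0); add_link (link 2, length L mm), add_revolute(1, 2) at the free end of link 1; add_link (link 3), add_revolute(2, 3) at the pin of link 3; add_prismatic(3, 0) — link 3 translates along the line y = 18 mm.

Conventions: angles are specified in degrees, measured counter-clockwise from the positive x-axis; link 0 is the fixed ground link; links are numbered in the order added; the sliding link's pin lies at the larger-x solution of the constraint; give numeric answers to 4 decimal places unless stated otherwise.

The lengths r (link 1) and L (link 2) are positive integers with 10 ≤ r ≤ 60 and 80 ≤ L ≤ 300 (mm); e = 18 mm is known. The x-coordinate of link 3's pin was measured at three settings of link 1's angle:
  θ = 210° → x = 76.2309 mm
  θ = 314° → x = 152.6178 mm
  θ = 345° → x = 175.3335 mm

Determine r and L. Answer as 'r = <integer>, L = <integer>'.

constraint per measurement: (x − r cos θ)² + (r sin θ − e)² = L²
subtracting the θ₁ and θ₂ equations cancels the r² and L² terms:
r = (x₁² − x₂²) / (2[(x₁cos θ₁ + e sin θ₁) − (x₂cos θ₂ + e sin θ₂)]) = 52.0000 → r = 52
L² = (x₁ − r cos θ₁)² + (r sin θ₁ − e)² = 16641.0113 → L = 129.0000 → L = 129
check at θ₃=345°: x = 175.3335 (printed 175.3335) ✓

r = 52, L = 129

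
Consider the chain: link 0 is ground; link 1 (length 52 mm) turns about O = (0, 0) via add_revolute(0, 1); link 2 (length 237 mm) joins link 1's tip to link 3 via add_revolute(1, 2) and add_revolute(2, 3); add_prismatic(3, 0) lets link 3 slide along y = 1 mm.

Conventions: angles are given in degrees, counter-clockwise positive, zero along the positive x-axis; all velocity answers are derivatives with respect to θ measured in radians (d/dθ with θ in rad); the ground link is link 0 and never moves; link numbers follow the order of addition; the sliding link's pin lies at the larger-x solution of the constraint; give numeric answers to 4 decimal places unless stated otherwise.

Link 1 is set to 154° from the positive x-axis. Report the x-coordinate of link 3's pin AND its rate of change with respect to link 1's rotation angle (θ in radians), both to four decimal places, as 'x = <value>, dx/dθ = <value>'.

geometry: r = 52 mm, L = 237 mm, e = 1 mm
crank pin P = (r cos θ, r sin θ) = (-46.737290, 22.795300)
h = r sin θ − e = 22.795300 − 1 = 21.795300
x = r cos θ + √(L² − h²) = -46.737290 + 235.995688 = 189.258398
dx/dθ = −r sin θ − h·r cos θ/√(L² − h²) (θ in radians; h = 21.795300) = -18.478893

x = 189.2584, dx/dθ = -18.4789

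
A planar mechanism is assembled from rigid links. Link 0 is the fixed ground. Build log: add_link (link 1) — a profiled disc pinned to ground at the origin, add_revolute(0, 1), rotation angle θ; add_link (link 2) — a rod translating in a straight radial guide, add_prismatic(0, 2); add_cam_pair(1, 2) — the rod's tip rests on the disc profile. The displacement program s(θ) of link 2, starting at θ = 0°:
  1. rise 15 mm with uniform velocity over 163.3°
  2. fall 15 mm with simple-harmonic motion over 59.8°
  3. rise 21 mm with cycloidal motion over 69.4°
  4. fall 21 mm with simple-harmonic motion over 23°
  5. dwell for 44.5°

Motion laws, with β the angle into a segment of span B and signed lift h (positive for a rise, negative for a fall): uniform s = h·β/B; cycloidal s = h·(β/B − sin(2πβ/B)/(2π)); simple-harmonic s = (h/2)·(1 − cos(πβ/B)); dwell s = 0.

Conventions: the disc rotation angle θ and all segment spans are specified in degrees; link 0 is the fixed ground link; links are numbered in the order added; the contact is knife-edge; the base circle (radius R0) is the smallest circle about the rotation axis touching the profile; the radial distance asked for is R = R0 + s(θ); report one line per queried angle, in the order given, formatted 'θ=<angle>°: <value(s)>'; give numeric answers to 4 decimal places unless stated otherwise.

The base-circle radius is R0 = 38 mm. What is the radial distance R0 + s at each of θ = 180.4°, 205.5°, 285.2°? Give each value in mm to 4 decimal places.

seg 1 [0°–163.3°] uniform, h=15: full span → s += 15 → s = 15.0000
seg 2 [163.3°–223.1°] simple-harmonic, h=-15: θ=180.4° here. β=17.1, B=59.8. -15/2·(1 − cos(π·0.2860)) = -2.8282 → s = 12.1718
seg 2 [163.3°–223.1°] simple-harmonic, h=-15: θ=205.5° here. β=42.2, B=59.8. -15/2·(1 − cos(π·0.7057)) = -12.0161 → s = 2.9839
seg 2 [163.3°–223.1°] simple-harmonic, h=-15: full span → s += -15 → s = 0.0000
seg 3 [223.1°–292.5°] cycloidal, h=21: θ=285.2° here. β=62.1, B=69.4. 21·(0.8948 − sin(2π·0.8948)/(2π)) = 20.8427 → s = 20.8427
θ=180.4°: R = R0 + s = 38 + 12.1718 = 50.1718
θ=205.5°: R = R0 + s = 38 + 2.9839 = 40.9839
θ=285.2°: R = R0 + s = 38 + 20.8427 = 58.8427

θ=180.4°: 50.1718
θ=205.5°: 40.9839
θ=285.2°: 58.8427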